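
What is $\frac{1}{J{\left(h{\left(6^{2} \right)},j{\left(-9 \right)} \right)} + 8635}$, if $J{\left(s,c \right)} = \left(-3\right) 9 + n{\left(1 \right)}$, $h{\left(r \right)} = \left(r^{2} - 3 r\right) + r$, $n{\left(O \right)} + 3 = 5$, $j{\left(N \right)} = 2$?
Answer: $\frac{1}{8610} \approx 0.00011614$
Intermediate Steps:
$n{\left(O \right)} = 2$ ($n{\left(O \right)} = -3 + 5 = 2$)
$h{\left(r \right)} = r^{2} - 2 r$
$J{\left(s,c \right)} = -25$ ($J{\left(s,c \right)} = \left(-3\right) 9 + 2 = -27 + 2 = -25$)
$\frac{1}{J{\left(h{\left(6^{2} \right)},j{\left(-9 \right)} \right)} + 8635} = \frac{1}{-25 + 8635} = \frac{1}{8610}$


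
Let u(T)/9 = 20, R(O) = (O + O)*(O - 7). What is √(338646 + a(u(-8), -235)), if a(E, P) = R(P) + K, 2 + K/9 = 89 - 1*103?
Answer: √452242 ≈ 672.49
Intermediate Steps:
R(O) = 2*O*(-7 + O) (R(O) = (2*O)*(-7 + O) = 2*O*(-7 + O))
u(T) = 180 (u(T) = 9*20 = 180)
K = -144 (K = -18 + 9*(89 - 1*103) = -18 + 9*(89 - 103) = -18 + 9*(-14) = -18 - 126 = -144)
a(E, P) = -144 + 2*P*(-7 + P) (a(E, P) = 2*P*(-7 + P) - 144 = -144 + 2*P*(-7 + P))
√(338646 + a(u(-8), -235)) = √(338646 + (-144 + 2*(-235)*(-7 - 235))) = √(338646 + (-144 + 2*(-235)*(-242))) = √(338646 + (-144 + 113740)) = √(338646 + 113596) = √452242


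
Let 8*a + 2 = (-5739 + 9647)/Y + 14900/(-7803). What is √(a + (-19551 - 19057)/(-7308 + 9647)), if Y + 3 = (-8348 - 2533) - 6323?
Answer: I*√2582003539045132484421/12315634938 ≈ 4.1259*I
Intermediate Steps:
Y = -17207 (Y = -3 + ((-8348 - 2533) - 6323) = -3 + (-10881 - 6323) = -3 - 17204 = -17207)
a = -277705433/537064884 (a = -¼ + ((-5739 + 9647)/(-17207) + 14900/(-7803))/8 = -¼ + (3908*(-1/17207) + 14900*(-1/7803))/8 = -¼ + (-3908/17207 - 14900/7803)/8 = -¼ + (⅛)*(-286878424/134266221) = -¼ - 35859803/134266221 = -277705433/537064884 ≈ -0.51708)
√(a + (-19551 - 19057)/(-7308 + 9647)) = √(-277705433/537064884 + (-19551 - 19057)/(-7308 + 9647)) = √(-277705433/537064884 - 38608/2339) = √(-21384554049259/1256194763676) = I*√2582003539045132484421/12315634938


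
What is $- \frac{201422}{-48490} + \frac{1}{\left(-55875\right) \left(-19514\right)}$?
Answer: $\frac{1689380156023}{406698591750} \approx 4.1539$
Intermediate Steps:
$- \frac{201422}{-48490} + \frac{1}{\left(-55875\right) \left(-19514\right)} = \left(-201422\right) \left(- \frac{1}{48490}\right) - - \frac{1}{1090344750} = \frac{7747}{1865} + \frac{1}{1090344750} = \frac{1689380156023}{406698591750}$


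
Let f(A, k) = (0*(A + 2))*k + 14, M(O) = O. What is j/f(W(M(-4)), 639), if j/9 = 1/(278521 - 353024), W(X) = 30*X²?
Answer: -9/1043042 ≈ -8.6286e-6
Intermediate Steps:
f(A, k) = 14 (f(A, k) = (0*(2 + A))*k + 14 = 0*k + 14 = 0 + 14 = 14)
j = -9/74503 (j = 9/(278521 - 353024) = 9/(-74503) = 9*(-1/74503) = -9/74503 ≈ -0.00012080)
j/f(W(M(-4)), 639) = -9/74503/14 = -9/74503*1/14 = -9/1043042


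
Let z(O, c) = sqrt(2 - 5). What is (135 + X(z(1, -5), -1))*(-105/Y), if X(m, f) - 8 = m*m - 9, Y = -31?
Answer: 13755/31 ≈ 443.71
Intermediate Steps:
z(O, c) = I*sqrt(3) (z(O, c) = sqrt(-3) = I*sqrt(3))
X(m, f) = -1 + m**2 (X(m, f) = 8 + (m*m - 9) = 8 + (m**2 - 9) = 8 + (-9 + m**2) = -1 + m**2)
(135 + X(z(1, -5), -1))*(-105/Y) = (135 + (-1 + (I*sqrt(3))**2))*(-105/(-31)) = (135 + (-1 - 3))*(-105*(-1/31)) = (135 - 4)*(105/31) = 131*(105/31) = 13755/31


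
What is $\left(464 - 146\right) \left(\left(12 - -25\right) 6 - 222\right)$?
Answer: $0$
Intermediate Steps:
$\left(464 - 146\right) \left(\left(12 - -25\right) 6 - 222\right) = 318 \left(\left(12 + 25\right) 6 - 222\right) = 318 \left(37 \cdot 6 - 222\right) = 318 \left(222 - 222\right) = 318 \cdot 0 = 0$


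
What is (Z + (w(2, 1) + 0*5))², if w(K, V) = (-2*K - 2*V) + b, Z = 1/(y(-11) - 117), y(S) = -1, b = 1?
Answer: 349281/13924 ≈ 25.085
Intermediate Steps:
Z = -1/118 (Z = 1/(-1 - 117) = 1/(-118) = -1/118 ≈ -0.0084746)
w(K, V) = 1 - 2*K - 2*V (w(K, V) = (-2*K - 2*V) + 1 = 1 - 2*K - 2*V)
(Z + (w(2, 1) + 0*5))² = (-1/118 + ((1 - 2*2 - 2*1) + 0*5))² = (-1/118 + ((1 - 4 - 2) + 0))² = (-1/118 + (-5 + 0))² = (-1/118 - 5)² = (-591/118)² = 349281/13924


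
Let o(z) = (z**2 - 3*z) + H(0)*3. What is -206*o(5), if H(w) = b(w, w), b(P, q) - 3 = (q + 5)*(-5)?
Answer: 11536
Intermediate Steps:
b(P, q) = -22 - 5*q (b(P, q) = 3 + (q + 5)*(-5) = 3 + (5 + q)*(-5) = 3 + (-25 - 5*q) = -22 - 5*q)
H(w) = -22 - 5*w
o(z) = -66 + z**2 - 3*z (o(z) = (z**2 - 3*z) + (-22 - 5*0)*3 = (z**2 - 3*z) + (-22 + 0)*3 = (z**2 - 3*z) - 22*3 = (z**2 - 3*z) - 66 = -66 + z**2 - 3*z)
-206*o(5) = -206*(-66 + 5**2 - 3*5) = -206*(-66 + 25 - 15) = -206*(-56) = 11536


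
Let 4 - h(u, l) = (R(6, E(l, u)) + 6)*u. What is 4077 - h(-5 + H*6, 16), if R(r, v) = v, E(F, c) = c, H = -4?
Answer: 4740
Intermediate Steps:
h(u, l) = 4 - u*(6 + u) (h(u, l) = 4 - (u + 6)*u = 4 - (6 + u)*u = 4 - u*(6 + u))
4077 - h(-5 + H*6, 16) = 4077 - (4 - (-5 - 4*6)**2 - 6*(-5 - 4*6)) = 4077 - (4 - (-5 - 24)**2 - 6*(-5 - 24)) = 4077 - (4 - 1*(-29)**2 - 6*(-29)) = 4077 - (4 - 1*841 + 174) = 4077 - (4 - 841 + 174) = 4077 - 1*(-663) = 4077 + 663 = 4740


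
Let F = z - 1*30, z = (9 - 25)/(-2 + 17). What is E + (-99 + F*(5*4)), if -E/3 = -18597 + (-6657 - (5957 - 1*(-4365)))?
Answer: 318023/3 ≈ 1.0601e+5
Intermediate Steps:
z = -16/15 ≈ -1.0667
F = -466/15 (F = -16/15 - 1*30 = -16/15 - 30 = -466/15 ≈ -31.067)
E = 106728 (E = -3*(-18597 + (-6657 - (5957 - 1*(-4365)))) = -3*(-18597 + (-6657 - (5957 + 4365))) = -3*(-18597 + (-6657 - 1*10322)) = -3*(-18597 + (-6657 - 10322)) = -3*(-18597 - 16979) = -3*(-35576) = 106728)
E + (-99 + F*(5*4)) = 106728 + (-99 - 466*4/3) = 106728 + (-99 - 466/15*20) = 106728 + (-99 - 1864/3) = 106728 - 2161/3 = 318023/3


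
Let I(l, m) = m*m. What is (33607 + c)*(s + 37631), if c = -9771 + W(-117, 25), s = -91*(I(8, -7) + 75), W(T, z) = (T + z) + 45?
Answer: 626768783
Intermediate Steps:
I(l, m) = m²
W(T, z) = 45 + T + z
s = -11284 (s = -91*((-7)² + 75) = -91*(49 + 75) = -91*124 = -11284)
c = -9818 (c = -9771 + (45 - 117 + 25) = -9771 - 47 = -9818)
(33607 + c)*(s + 37631) = (33607 - 9818)*(-11284 + 37631) = 23789*26347 = 626768783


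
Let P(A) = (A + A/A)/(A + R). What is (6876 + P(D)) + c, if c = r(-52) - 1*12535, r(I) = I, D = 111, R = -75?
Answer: -51371/9 ≈ -5707.9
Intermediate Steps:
P(A) = (1 + A)/(-75 + A) (P(A) = (A + A/A)/(A - 75) = (A + 1)/(-75 + A) = (1 + A)/(-75 + A))
c = -12587 (c = -52 - 1*12535 = -52 - 12535 = -12587)
(6876 + P(D)) + c = (6876 + (1 + 111)/(-75 + 111)) - 12587 = (6876 + 112/36) - 12587 = (6876 + (1/36)*112) - 12587 = (6876 + 28/9) - 12587 = 61912/9 - 12587 = -51371/9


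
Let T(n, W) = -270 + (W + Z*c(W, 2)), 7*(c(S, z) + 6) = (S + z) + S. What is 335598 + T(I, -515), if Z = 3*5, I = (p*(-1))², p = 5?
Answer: 2327641/7 ≈ 3.3252e+5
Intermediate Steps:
c(S, z) = -6 + z/7 + 2*S/7 (c(S, z) = -6 + ((S + z) + S)/7 = -6 + (z + 2*S)/7 = -6 + (z/7 + 2*S/7) = -6 + z/7 + 2*S/7)
I = 25 (I = (5*(-1))² = (-5)² = 25)
Z = 15
T(n, W) = -2490/7 + 37*W/7 (T(n, W) = -270 + (W + 15*(-6 + (⅐)*2 + 2*W/7)) = -270 + (W + 15*(-6 + 2/7 + 2*W/7)) = -270 + (W + 15*(-40/7 + 2*W/7)) = -270 + (W + (-600/7 + 30*W/7)) = -270 + (-600/7 + 37*W/7) = -2490/7 + 37*W/7)
335598 + T(I, -515) = 335598 + (-2490/7 + (37/7)*(-515)) = 335598 + (-2490/7 - 19055/7) = 335598 - 21545/7 = 2327641/7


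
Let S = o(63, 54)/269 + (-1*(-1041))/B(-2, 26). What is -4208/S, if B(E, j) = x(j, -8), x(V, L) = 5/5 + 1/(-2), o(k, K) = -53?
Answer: -1131952/560005 ≈ -2.0213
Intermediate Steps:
x(V, L) = ½ (x(V, L) = 5*(⅕) + 1*(-½) = 1 - ½ = ½)
B(E, j) = ½
S = 560005/269 (S = -53/269 + (-1*(-1041))/(½) = -53*1/269 + 1041*2 = -53/269 + 2082 = 560005/269 ≈ 2081.8)
-4208/S = -4208/560005/269 = -4208*269/560005 = -1131952/560005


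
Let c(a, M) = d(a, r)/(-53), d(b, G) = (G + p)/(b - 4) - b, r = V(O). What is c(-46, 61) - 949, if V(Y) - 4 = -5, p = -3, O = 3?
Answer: -1258577/1325 ≈ -949.87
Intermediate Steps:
V(Y) = -1 (V(Y) = 4 - 5 = -1)
r = -1
d(b, G) = -b + (-3 + G)/(-4 + b) (d(b, G) = (G - 3)/(b - 4) - b = (-3 + G)/(-4 + b) - b = -b + (-3 + G)/(-4 + b))
c(a, M) = -(-4 - a² + 4*a)/(53*(-4 + a)) (c(a, M) = ((-3 - 1 - a² + 4*a)/(-4 + a))/(-53) = ((-4 - a² + 4*a)/(-4 + a))*(-1/53) = -(-4 - a² + 4*a)/(53*(-4 + a)))
c(-46, 61) - 949 = (4 + (-46)² - 4*(-46))/(53*(-4 - 46)) - 949 = (1/53)*(4 + 2116 + 184)/(-50) - 949 = (1/53)*(-1/50)*2304 - 949 = -1152/1325 - 949 = -1258577/1325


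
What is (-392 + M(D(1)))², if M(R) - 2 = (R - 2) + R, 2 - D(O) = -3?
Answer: 145924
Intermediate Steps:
D(O) = 5 (D(O) = 2 - 1*(-3) = 2 + 3 = 5)
M(R) = 2*R (M(R) = 2 + ((R - 2) + R) = 2 + ((-2 + R) + R) = 2 + (-2 + 2*R) = 2*R)
(-392 + M(D(1)))² = (-392 + 2*5)² = (-392 + 10)² = (-382)² = 145924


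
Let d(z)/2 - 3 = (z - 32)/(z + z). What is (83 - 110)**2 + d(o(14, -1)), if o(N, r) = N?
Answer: 5136/7 ≈ 733.71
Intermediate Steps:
d(z) = 6 + (-32 + z)/z (d(z) = 6 + 2*((z - 32)/(z + z)) = 6 + 2*((-32 + z)/((2*z))) = 6 + 2*((-32 + z)*(1/(2*z))) = 6 + 2*((-32 + z)/(2*z)) = 6 + (-32 + z)/z)
(83 - 110)**2 + d(o(14, -1)) = (83 - 110)**2 + (7 - 32/14) = (-27)**2 + (7 - 32*1/14) = 729 + (7 - 16/7) = 729 + 33/7 = 5136/7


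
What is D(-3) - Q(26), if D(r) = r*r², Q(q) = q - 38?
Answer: -15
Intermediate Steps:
Q(q) = -38 + q
D(r) = r³
D(-3) - Q(26) = (-3)³ - (-38 + 26) = -27 - 1*(-12) = -27 + 12 = -15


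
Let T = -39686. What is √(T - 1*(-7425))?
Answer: I*√32261 ≈ 179.61*I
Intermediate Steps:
√(T - 1*(-7425)) = √(-39686 - 1*(-7425)) = √(-39686 + 7425) = √(-32261) = I*√32261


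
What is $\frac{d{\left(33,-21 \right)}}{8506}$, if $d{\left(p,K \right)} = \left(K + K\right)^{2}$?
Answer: $\frac{882}{4253} \approx 0.20738$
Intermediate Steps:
$d{\left(p,K \right)} = 4 K^{2}$ ($d{\left(p,K \right)} = \left(2 K\right)^{2} = 4 K^{2}$)
$\frac{d{\left(33,-21 \right)}}{8506} = \frac{4 \left(-21\right)^{2}}{8506} = 4 \cdot 441 \cdot \frac{1}{8506} = 1764 \cdot \frac{1}{8506} = \frac{882}{4253}$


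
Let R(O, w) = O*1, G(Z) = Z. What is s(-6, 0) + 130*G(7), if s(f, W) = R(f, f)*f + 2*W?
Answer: 946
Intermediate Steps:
R(O, w) = O
s(f, W) = f² + 2*W (s(f, W) = f*f + 2*W = f² + 2*W)
s(-6, 0) + 130*G(7) = ((-6)² + 2*0) + 130*7 = (36 + 0) + 910 = 36 + 910 = 946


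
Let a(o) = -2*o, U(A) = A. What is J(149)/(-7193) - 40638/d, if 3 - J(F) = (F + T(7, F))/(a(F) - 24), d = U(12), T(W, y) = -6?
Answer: -3921814769/1158073 ≈ -3386.5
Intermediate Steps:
d = 12
J(F) = 3 - (-6 + F)/(-24 - 2*F) (J(F) = 3 - (F - 6)/(-2*F - 24) = 3 - (-6 + F)/(-24 - 2*F))
J(149)/(-7193) - 40638/d = ((66 + 7*149)/(2*(12 + 149)))/(-7193) - 40638/12 = ((½)*(66 + 1043)/161)*(-1/7193) - 40638*1/12 = ((½)*(1/161)*1109)*(-1/7193) - 6773/2 = (1109/322)*(-1/7193) - 6773/2 = -1109/2316146 - 6773/2 = -3921814769/1158073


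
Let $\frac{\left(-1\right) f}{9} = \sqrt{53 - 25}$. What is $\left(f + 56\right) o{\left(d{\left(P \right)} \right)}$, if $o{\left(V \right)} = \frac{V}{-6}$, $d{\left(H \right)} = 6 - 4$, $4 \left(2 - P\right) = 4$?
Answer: $- \frac{56}{3} + 6 \sqrt{7} \approx -2.7922$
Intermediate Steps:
$P = 1$ ($P = 2 - 1 = 1$)
$d{\left(H \right)} = 2$
$f = - 18 \sqrt{7}$ ($f = - 9 \sqrt{53 - 25} = - 9 \sqrt{28} = - 9 \cdot 2 \sqrt{7} = - 18 \sqrt{7} \approx -47.624$)
$o{\left(V \right)} = - \frac{V}{6}$ ($o{\left(V \right)} = V \left(- \frac{1}{6}\right) = - \frac{V}{6}$)
$\left(f + 56\right) o{\left(d{\left(P \right)} \right)} = \left(- 18 \sqrt{7} + 56\right) \left(\left(- \frac{1}{6}\right) 2\right) = \left(56 - 18 \sqrt{7}\right) \left(- \frac{1}{3}\right) = - \frac{56}{3} + 6 \sqrt{7}$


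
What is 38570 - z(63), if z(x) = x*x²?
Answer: -211477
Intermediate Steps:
z(x) = x³
38570 - z(63) = 38570 - 1*63³ = 38570 - 1*250047 = 38570 - 250047 = -211477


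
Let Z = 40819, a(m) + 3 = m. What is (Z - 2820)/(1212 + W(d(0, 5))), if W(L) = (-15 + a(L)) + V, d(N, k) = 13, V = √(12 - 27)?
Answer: 45864793/1456864 - 37999*I*√15/1456864 ≈ 31.482 - 0.10102*I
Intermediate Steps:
V = I*√15 (V = √(-15) = I*√15 ≈ 3.873*I)
a(m) = -3 + m
W(L) = -18 + L + I*√15 (W(L) = (-15 + (-3 + L)) + I*√15 = (-18 + L) + I*√15 = -18 + L + I*√15)
(Z - 2820)/(1212 + W(d(0, 5))) = (40819 - 2820)/(1212 + (-18 + 13 + I*√15)) = 37999/(1212 + (-5 + I*√15)) = 37999/(1207 + I*√15)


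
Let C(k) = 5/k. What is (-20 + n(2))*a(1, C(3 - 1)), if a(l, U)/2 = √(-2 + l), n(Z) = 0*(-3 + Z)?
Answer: -40*I ≈ -40.0*I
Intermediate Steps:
n(Z) = 0
a(l, U) = 2*√(-2 + l)
(-20 + n(2))*a(1, C(3 - 1)) = (-20 + 0)*(2*√(-2 + 1)) = -40*√(-1) = -40*I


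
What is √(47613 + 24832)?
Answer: √72445 ≈ 269.16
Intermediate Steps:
√(47613 + 24832) = √72445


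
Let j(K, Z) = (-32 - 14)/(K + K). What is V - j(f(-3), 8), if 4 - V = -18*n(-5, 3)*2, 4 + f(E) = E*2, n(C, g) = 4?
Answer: 1457/10 ≈ 145.70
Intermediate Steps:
f(E) = -4 + 2*E (f(E) = -4 + E*2 = -4 + 2*E)
j(K, Z) = -23/K (j(K, Z) = -46*1/(2*K) = -23/K)
V = 148 (V = 4 - (-18*4)*2 = 4 - (-72)*2 = 4 - 1*(-144) = 4 + 144 = 148)
V - j(f(-3), 8) = 148 - (-23)/(-4 + 2*(-3)) = 148 - (-23)/(-4 - 6) = 148 - (-23)/(-10) = 148 - (-23)*(-1)/10 = 148 - 1*23/10 = 148 - 23/10 = 1457/10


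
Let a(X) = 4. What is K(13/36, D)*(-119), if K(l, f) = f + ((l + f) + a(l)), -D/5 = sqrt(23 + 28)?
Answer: -18683/36 + 1190*sqrt(51) ≈ 7979.3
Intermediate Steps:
D = -5*sqrt(51) (D = -5*sqrt(23 + 28) = -5*sqrt(51) ≈ -35.707)
K(l, f) = 4 + l + 2*f (K(l, f) = f + ((l + f) + 4) = f + ((f + l) + 4) = f + (4 + f + l) = 4 + l + 2*f)
K(13/36, D)*(-119) = (4 + 13/36 + 2*(-5*sqrt(51)))*(-119) = (4 + 13*(1/36) - 10*sqrt(51))*(-119) = (4 + 13/36 - 10*sqrt(51))*(-119) = (157/36 - 10*sqrt(51))*(-119) = -18683/36 + 1190*sqrt(51)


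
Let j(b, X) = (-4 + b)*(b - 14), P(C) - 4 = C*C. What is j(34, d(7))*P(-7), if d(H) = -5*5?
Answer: 31800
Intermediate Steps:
d(H) = -25
P(C) = 4 + C² (P(C) = 4 + C*C = 4 + C²)
j(b, X) = (-14 + b)*(-4 + b) (j(b, X) = (-4 + b)*(-14 + b) = (-14 + b)*(-4 + b))
j(34, d(7))*P(-7) = (56 + 34² - 18*34)*(4 + (-7)²) = (56 + 1156 - 612)*(4 + 49) = 600*53 = 31800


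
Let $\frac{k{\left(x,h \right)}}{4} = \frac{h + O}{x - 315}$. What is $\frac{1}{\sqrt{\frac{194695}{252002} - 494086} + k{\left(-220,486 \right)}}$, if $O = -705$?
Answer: $\frac{118103257320}{35638201361441077} - \frac{286225 i \sqrt{31376886321134954}}{35638201361441077} \approx 3.314 \cdot 10^{-6} - 0.0014226 i$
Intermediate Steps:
$k{\left(x,h \right)} = \frac{4 \left(-705 + h\right)}{-315 + x}$ ($k{\left(x,h \right)} = 4 \frac{h - 705}{x - 315} = 4 \frac{-705 + h}{-315 + x} = \frac{4 \left(-705 + h\right)}{-315 + x}$)
$\frac{1}{\sqrt{\frac{194695}{252002} - 494086} + k{\left(-220,486 \right)}} = \frac{1}{\sqrt{\frac{194695}{252002} - 494086} + \frac{4 \left(-705 + 486\right)}{-315 - 220}} = \frac{1}{\sqrt{194695 \cdot \frac{1}{252002} - 494086} + 4 \frac{1}{-535} \left(-219\right)} = \frac{1}{\sqrt{\frac{194695}{252002} - 494086} + 4 \left(- \frac{1}{535}\right) \left(-219\right)} = \frac{1}{\sqrt{- \frac{124510465477}{252002}} + \frac{876}{535}} = \frac{1}{\frac{i \sqrt{31376886321134954}}{252002} + \frac{876}{535}} = \frac{1}{\frac{876}{535} + \frac{i \sqrt{31376886321134954}}{252002}}$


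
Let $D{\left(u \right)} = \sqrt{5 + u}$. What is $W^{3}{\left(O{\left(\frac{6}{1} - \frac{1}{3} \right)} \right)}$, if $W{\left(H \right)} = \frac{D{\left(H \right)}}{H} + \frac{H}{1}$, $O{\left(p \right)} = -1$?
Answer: $-27$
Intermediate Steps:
$W{\left(H \right)} = H + \frac{\sqrt{5 + H}}{H}$ ($W{\left(H \right)} = \frac{\sqrt{5 + H}}{H} + \frac{H}{1} = \frac{\sqrt{5 + H}}{H} + H 1 = \frac{\sqrt{5 + H}}{H} + H = H + \frac{\sqrt{5 + H}}{H}$)
$W^{3}{\left(O{\left(\frac{6}{1} - \frac{1}{3} \right)} \right)} = \left(-1 + \frac{\sqrt{5 - 1}}{-1}\right)^{3} = \left(-1 - \sqrt{4}\right)^{3} = \left(-1 - 2\right)^{3} = \left(-3\right)^{3} = -27$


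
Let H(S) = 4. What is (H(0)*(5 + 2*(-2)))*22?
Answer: 88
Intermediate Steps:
(H(0)*(5 + 2*(-2)))*22 = (4*(5 + 2*(-2)))*22 = (4*(5 - 4))*22 = (4*1)*22 = 4*22 = 88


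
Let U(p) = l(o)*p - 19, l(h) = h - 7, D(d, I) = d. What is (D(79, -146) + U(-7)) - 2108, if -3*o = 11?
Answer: -5920/3 ≈ -1973.3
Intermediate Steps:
o = -11/3 (o = -1/3*11 = -11/3 ≈ -3.6667)
l(h) = -7 + h
U(p) = -19 - 32*p/3 (U(p) = (-7 - 11/3)*p - 19 = -32*p/3 - 19 = -19 - 32*p/3)
(D(79, -146) + U(-7)) - 2108 = (79 + (-19 - 32/3*(-7))) - 2108 = (79 + (-19 + 224/3)) - 2108 = (79 + 167/3) - 2108 = 404/3 - 2108 = -5920/3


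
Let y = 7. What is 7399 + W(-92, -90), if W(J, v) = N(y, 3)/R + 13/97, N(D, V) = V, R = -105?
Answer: 25119963/3395 ≈ 7399.1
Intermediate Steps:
W(J, v) = 358/3395 (W(J, v) = 3/(-105) + 13/97 = 3*(-1/105) + 13*(1/97) = -1/35 + 13/97 = 358/3395)
7399 + W(-92, -90) = 7399 + 358/3395 = 25119963/3395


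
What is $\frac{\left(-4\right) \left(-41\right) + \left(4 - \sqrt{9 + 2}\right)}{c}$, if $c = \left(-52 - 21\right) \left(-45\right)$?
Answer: $\frac{56}{1095} - \frac{\sqrt{11}}{3285} \approx 0.050132$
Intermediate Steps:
$c = 3285$ ($c = \left(-73\right) \left(-45\right) = 3285$)
$\frac{\left(-4\right) \left(-41\right) + \left(4 - \sqrt{9 + 2}\right)}{c} = \frac{\left(-4\right) \left(-41\right) + \left(4 - \sqrt{9 + 2}\right)}{3285} = \left(164 + \left(4 - \sqrt{11}\right)\right) \frac{1}{3285} = \left(168 - \sqrt{11}\right) \frac{1}{3285} = \frac{56}{1095} - \frac{\sqrt{11}}{3285}$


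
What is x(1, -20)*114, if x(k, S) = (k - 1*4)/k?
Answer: -342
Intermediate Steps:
x(k, S) = (-4 + k)/k (x(k, S) = (k - 4)/k = (-4 + k)/k)
x(1, -20)*114 = ((-4 + 1)/1)*114 = (1*(-3))*114 = -3*114 = -342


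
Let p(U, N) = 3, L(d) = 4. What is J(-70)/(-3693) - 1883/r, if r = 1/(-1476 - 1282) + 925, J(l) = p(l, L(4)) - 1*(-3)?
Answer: -6398071832/3140464419 ≈ -2.0373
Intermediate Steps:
J(l) = 6 (J(l) = 3 - 1*(-3) = 3 + 3 = 6)
r = 2551149/2758 (r = 1/(-2758) + 925 = -1/2758 + 925 = 2551149/2758 ≈ 925.00)
J(-70)/(-3693) - 1883/r = 6/(-3693) - 1883/2551149/2758 = 6*(-1/3693) - 1883*2758/2551149 = -2/1231 - 5193314/2551149 = -6398071832/3140464419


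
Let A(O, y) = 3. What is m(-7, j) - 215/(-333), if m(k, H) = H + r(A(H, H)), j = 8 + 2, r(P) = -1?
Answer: 3212/333 ≈ 9.6456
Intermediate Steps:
j = 10
m(k, H) = -1 + H (m(k, H) = H - 1 = -1 + H)
m(-7, j) - 215/(-333) = (-1 + 10) - 215/(-333) = 9 - 215*(-1)/333 = 9 - 1*(-215/333) = 9 + 215/333 = 3212/333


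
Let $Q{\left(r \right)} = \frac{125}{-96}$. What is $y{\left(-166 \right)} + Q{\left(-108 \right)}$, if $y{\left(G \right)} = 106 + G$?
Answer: $- \frac{5885}{96} \approx -61.302$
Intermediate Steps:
$Q{\left(r \right)} = - \frac{125}{96}$ ($Q{\left(r \right)} = 125 \left(- \frac{1}{96}\right) = - \frac{125}{96}$)
$y{\left(-166 \right)} + Q{\left(-108 \right)} = \left(106 - 166\right) - \frac{125}{96} = -60 - \frac{125}{96} = - \frac{5885}{96}$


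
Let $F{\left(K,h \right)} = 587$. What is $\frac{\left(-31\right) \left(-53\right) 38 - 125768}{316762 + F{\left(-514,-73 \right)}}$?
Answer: $- \frac{63334}{317349} \approx -0.19957$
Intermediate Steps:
$\frac{\left(-31\right) \left(-53\right) 38 - 125768}{316762 + F{\left(-514,-73 \right)}} = \frac{\left(-31\right) \left(-53\right) 38 - 125768}{316762 + 587} = \frac{1643 \cdot 38 - 125768}{317349} = \left(62434 - 125768\right) \frac{1}{317349} = \left(-63334\right) \frac{1}{317349} = - \frac{63334}{317349}$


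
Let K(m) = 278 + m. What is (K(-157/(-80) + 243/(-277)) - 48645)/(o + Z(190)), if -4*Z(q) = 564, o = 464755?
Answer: -1071788671/10295846240 ≈ -0.10410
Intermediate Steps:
Z(q) = -141 (Z(q) = -¼*564 = -141)
(K(-157/(-80) + 243/(-277)) - 48645)/(o + Z(190)) = ((278 + (-157/(-80) + 243/(-277))) - 48645)/(464755 - 141) = ((278 + (-157*(-1/80) + 243*(-1/277))) - 48645)/464614 = ((278 + (157/80 - 243/277)) - 48645)*(1/464614) = ((278 + 24049/22160) - 48645)*(1/464614) = (6184529/22160 - 48645)*(1/464614) = -1071788671/22160*1/464614 = -1071788671/10295846240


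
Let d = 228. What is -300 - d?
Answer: -528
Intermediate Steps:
-300 - d = -300 - 1*228 = -300 - 228 = -528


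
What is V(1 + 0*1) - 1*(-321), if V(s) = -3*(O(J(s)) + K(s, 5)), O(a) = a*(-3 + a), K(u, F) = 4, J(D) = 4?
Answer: 297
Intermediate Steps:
V(s) = -24 (V(s) = -3*(4*(-3 + 4) + 4) = -3*(4*1 + 4) = -3*(4 + 4) = -3*8 = -24)
V(1 + 0*1) - 1*(-321) = -24 - 1*(-321) = -24 + 321 = 297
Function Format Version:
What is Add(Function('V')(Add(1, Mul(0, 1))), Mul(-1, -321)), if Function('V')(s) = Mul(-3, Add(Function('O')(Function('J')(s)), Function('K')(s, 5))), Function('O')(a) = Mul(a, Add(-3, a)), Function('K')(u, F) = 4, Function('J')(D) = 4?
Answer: 297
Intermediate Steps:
Function('V')(s) = -24 (Function('V')(s) = Mul(-3, Add(Mul(4, Add(-3, 4)), 4)) = Mul(-3, Add(Mul(4, 1), 4)) = Mul(-3, Add(4, 4)) = Mul(-3, 8) = -24)
Add(Function('V')(Add(1, Mul(0, 1))), Mul(-1, -321)) = Add(-24, Mul(-1, -321)) = Add(-24, 321) = 297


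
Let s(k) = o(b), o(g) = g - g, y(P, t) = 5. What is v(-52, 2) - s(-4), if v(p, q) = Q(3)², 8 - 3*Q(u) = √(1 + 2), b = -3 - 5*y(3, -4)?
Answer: (8 - √3)²/9 ≈ 4.3652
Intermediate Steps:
b = -28 (b = -3 - 5*5 = -3 - 25 = -28)
Q(u) = 8/3 - √3/3 (Q(u) = 8/3 - √(1 + 2)/3 = 8/3 - √3/3)
o(g) = 0
s(k) = 0
v(p, q) = (8/3 - √3/3)²
v(-52, 2) - s(-4) = (8 - √3)²/9 - 1*0 = (8 - √3)²/9 + 0 = (8 - √3)²/9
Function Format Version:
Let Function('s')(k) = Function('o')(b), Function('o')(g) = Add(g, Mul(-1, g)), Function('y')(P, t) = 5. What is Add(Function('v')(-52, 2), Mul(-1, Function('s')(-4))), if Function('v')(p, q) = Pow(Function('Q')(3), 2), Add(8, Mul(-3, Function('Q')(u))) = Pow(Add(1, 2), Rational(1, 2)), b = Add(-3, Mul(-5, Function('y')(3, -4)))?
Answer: Mul(Rational(1, 9), Pow(Add(8, Mul(-1, Pow(3, Rational(1, 2)))), 2)) ≈ 4.3652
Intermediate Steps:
b = -28 (b = Add(-3, Mul(-5, 5)) = Add(-3, -25) = -28)
Function('Q')(u) = Add(Rational(8, 3), Mul(Rational(-1, 3), Pow(3, Rational(1, 2)))) (Function('Q')(u) = Add(Rational(8, 3), Mul(Rational(-1, 3), Pow(Add(1, 2), Rational(1, 2)))) = Add(Rational(8, 3), Mul(Rational(-1, 3), Pow(3, Rational(1, 2)))))
Function('o')(g) = 0
Function('s')(k) = 0
Function('v')(p, q) = Pow(Add(Rational(8, 3), Mul(Rational(-1, 3), Pow(3, Rational(1, 2)))), 2)
Add(Function('v')(-52, 2), Mul(-1, Function('s')(-4))) = Add(Mul(Rational(1, 9), Pow(Add(8, Mul(-1, Pow(3, Rational(1, 2)))), 2)), Mul(-1, 0)) = Add(Mul(Rational(1, 9), Pow(Add(8, Mul(-1, Pow(3, Rational(1, 2)))), 2)), 0) = Mul(Rational(1, 9), Pow(Add(8, Mul(-1, Pow(3, Rational(1, 2)))), 2))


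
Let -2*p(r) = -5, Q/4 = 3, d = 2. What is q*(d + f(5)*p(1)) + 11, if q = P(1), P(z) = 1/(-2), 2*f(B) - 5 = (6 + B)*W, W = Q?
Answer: -605/8 ≈ -75.625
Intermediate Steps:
Q = 12 (Q = 4*3 = 12)
p(r) = 5/2 (p(r) = -½*(-5) = 5/2)
W = 12
f(B) = 77/2 + 6*B (f(B) = 5/2 + ((6 + B)*12)/2 = 5/2 + (72 + 12*B)/2 = 5/2 + (36 + 6*B) = 77/2 + 6*B)
P(z) = -½
q = -½ ≈ -0.50000
q*(d + f(5)*p(1)) + 11 = -(2 + (77/2 + 6*5)*(5/2))/2 + 11 = -(2 + (77/2 + 30)*(5/2))/2 + 11 = -(2 + (137/2)*(5/2))/2 + 11 = -(2 + 685/4)/2 + 11 = -½*693/4 + 11 = -693/8 + 11 = -605/8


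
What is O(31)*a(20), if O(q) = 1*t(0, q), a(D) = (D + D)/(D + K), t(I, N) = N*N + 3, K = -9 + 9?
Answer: 1928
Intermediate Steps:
K = 0
t(I, N) = 3 + N**2 (t(I, N) = N**2 + 3 = 3 + N**2)
a(D) = 2 (a(D) = (D + D)/(D + 0) = (2*D)/D = 2)
O(q) = 3 + q**2 (O(q) = 1*(3 + q**2) = 3 + q**2)
O(31)*a(20) = (3 + 31**2)*2 = (3 + 961)*2 = 964*2 = 1928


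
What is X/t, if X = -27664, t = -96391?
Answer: 27664/96391 ≈ 0.28700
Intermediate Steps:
X/t = -27664/(-96391) = -27664*(-1/96391) = 27664/96391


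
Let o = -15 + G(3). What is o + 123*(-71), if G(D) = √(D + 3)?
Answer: -8748 + √6 ≈ -8745.5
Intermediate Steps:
G(D) = √(3 + D)
o = -15 + √6 (o = -15 + √(3 + 3) = -15 + √6 ≈ -12.551)
o + 123*(-71) = (-15 + √6) + 123*(-71) = (-15 + √6) - 8733 = -8748 + √6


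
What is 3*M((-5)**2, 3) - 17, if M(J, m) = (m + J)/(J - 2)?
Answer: -307/23 ≈ -13.348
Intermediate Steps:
M(J, m) = (J + m)/(-2 + J)
3*M((-5)**2, 3) - 17 = 3*(((-5)**2 + 3)/(-2 + (-5)**2)) - 17 = 3*((25 + 3)/(-2 + 25)) - 17 = 3*(28/23) - 17 = 84/23 - 17 = -307/23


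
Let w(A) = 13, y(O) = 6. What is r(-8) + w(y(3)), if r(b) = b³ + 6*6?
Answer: -463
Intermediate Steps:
r(b) = 36 + b³ (r(b) = b³ + 36 = 36 + b³)
r(-8) + w(y(3)) = (36 + (-8)³) + 13 = (36 - 512) + 13 = -476 + 13 = -463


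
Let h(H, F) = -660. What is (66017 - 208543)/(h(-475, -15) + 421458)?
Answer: -71263/210399 ≈ -0.33870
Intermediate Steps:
(66017 - 208543)/(h(-475, -15) + 421458) = (66017 - 208543)/(-660 + 421458) = -142526/420798 = -142526*1/420798 = -71263/210399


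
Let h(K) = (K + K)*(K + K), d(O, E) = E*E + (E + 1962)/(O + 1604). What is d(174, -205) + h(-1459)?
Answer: 2173414497/254 ≈ 8.5568e+6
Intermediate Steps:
d(O, E) = E**2 + (1962 + E)/(1604 + O)
h(K) = 4*K**2 (h(K) = (2*K)*(2*K) = 4*K**2)
d(174, -205) + h(-1459) = (1962 - 205 + 1604*(-205)**2 + 174*(-205)**2)/(1604 + 174) + 4*(-1459)**2 = (1962 - 205 + 1604*42025 + 174*42025)/1778 + 4*2128681 = (1962 - 205 + 67408100 + 7312350)/1778 + 8514724 = (1/1778)*74722207 + 8514724 = 10674601/254 + 8514724 = 2173414497/254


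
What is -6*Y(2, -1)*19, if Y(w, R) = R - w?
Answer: 342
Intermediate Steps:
-6*Y(2, -1)*19 = -6*(-1 - 1*2)*19 = -6*(-1 - 2)*19 = -6*(-3)*19 = 18*19 = 342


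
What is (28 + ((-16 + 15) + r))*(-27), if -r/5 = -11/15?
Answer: -828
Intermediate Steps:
r = 11/3 (r = -(-55)/15 = -5*(-11/15) = 11/3 ≈ 3.6667)
(28 + ((-16 + 15) + r))*(-27) = (28 + ((-16 + 15) + 11/3))*(-27) = (28 + (-1 + 11/3))*(-27) = (28 + 8/3)*(-27) = (92/3)*(-27) = -828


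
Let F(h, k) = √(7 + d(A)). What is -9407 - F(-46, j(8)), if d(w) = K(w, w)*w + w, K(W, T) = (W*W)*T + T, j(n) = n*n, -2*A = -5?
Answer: -9407 - √877/4 ≈ -9414.4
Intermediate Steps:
A = 5/2 (A = -½*(-5) = 5/2 ≈ 2.5000)
j(n) = n²
K(W, T) = T + T*W² (K(W, T) = W²*T + T = T*W² + T = T + T*W²)
d(w) = w + w²*(1 + w²) (d(w) = (w*(1 + w²))*w + w = w²*(1 + w²) + w = w + w²*(1 + w²))
F(h, k) = √877/4 (F(h, k) = √(7 + 5*(1 + 5/2 + (5/2)³)/2) = √(7 + 5*(1 + 5/2 + 125/8)/2) = √(7 + (5/2)*(153/8)) = √(7 + 765/16) = √(877/16) = √877/4)
-9407 - F(-46, j(8)) = -9407 - √877/4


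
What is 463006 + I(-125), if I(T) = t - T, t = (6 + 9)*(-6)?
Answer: 463041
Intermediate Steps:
t = -90 (t = 15*(-6) = -90)
I(T) = -90 - T
463006 + I(-125) = 463006 + (-90 - 1*(-125)) = 463006 + (-90 + 125) = 463006 + 35 = 463041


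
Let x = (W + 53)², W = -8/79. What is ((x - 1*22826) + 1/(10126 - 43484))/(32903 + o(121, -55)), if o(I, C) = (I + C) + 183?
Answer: -4169517334191/6901824640256 ≈ -0.60412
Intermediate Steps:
W = -8/79 (W = -8*1/79 = -8/79 ≈ -0.10127)
x = 17464041/6241 (x = (-8/79 + 53)² = (4179/79)² = 17464041/6241 ≈ 2798.3)
o(I, C) = 183 + C + I (o(I, C) = (C + I) + 183 = 183 + C + I)
((x - 1*22826) + 1/(10126 - 43484))/(32903 + o(121, -55)) = ((17464041/6241 - 1*22826) + 1/(10126 - 43484))/(32903 + (183 - 55 + 121)) = ((17464041/6241 - 22826) + 1/(-33358))/(32903 + 249) = (-124993025/6241 - 1/33358)/33152 = -4169517334191/208187278*1/33152 = -4169517334191/6901824640256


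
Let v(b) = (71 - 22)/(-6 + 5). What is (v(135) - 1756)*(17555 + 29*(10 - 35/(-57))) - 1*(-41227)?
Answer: -96603419/3 ≈ -3.2201e+7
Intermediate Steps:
v(b) = -49 (v(b) = 49/(-1) = 49*(-1) = -49)
(v(135) - 1756)*(17555 + 29*(10 - 35/(-57))) - 1*(-41227) = (-49 - 1756)*(17555 + 29*(10 - 35/(-57))) - 1*(-41227) = -1805*(17555 + 29*(10 - 35*(-1/57))) + 41227 = -1805*(17555 + 29*(10 + 35/57)) + 41227 = -1805*(17555 + 29*(605/57)) + 41227 = -1805*(17555 + 17545/57) + 41227 = -1805*1018180/57 + 41227 = -96727100/3 + 41227 = -96603419/3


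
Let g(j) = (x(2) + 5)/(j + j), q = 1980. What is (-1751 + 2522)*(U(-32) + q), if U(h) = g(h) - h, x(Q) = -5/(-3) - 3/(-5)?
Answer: 496372627/320 ≈ 1.5512e+6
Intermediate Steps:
x(Q) = 34/15 (x(Q) = -5*(-⅓) - 3*(-⅕) = 5/3 + ⅗ = 34/15)
g(j) = 109/(30*j) (g(j) = (34/15 + 5)/(j + j) = 109/(15*((2*j))) = 109*(1/(2*j))/15 = 109/(30*j))
U(h) = -h + 109/(30*h) (U(h) = 109/(30*h) - h = -h + 109/(30*h))
(-1751 + 2522)*(U(-32) + q) = (-1751 + 2522)*((-1*(-32) + (109/30)/(-32)) + 1980) = 771*((32 + (109/30)*(-1/32)) + 1980) = 771*((32 - 109/960) + 1980) = 771*(30611/960 + 1980) = 771*(1931411/960) = 496372627/320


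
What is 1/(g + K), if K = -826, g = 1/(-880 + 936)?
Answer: -56/46255 ≈ -0.0012107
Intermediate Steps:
g = 1/56 ≈ 0.017857
1/(g + K) = 1/(1/56 - 826) = 1/(-46255/56) = -56/46255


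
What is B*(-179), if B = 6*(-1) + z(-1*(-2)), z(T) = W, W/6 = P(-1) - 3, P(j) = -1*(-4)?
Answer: 0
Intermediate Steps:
P(j) = 4
W = 6 (W = 6*(4 - 3) = 6*1 = 6)
z(T) = 6
B = 0 (B = 6*(-1) + 6 = -6 + 6 = 0)
B*(-179) = 0*(-179) = 0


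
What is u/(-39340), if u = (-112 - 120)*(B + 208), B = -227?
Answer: -1102/9835 ≈ -0.11205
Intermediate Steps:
u = 4408 (u = (-112 - 120)*(-227 + 208) = -232*(-19) = 4408)
u/(-39340) = 4408/(-39340) = 4408*(-1/39340) = -1102/9835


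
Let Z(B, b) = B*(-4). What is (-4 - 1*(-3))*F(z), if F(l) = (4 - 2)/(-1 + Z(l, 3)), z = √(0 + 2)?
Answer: -2/31 + 8*√2/31 ≈ 0.30044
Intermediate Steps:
Z(B, b) = -4*B
z = √2 ≈ 1.4142
F(l) = 2/(-1 - 4*l) (F(l) = (4 - 2)/(-1 - 4*l) = 2/(-1 - 4*l))
(-4 - 1*(-3))*F(z) = (-4 - 1*(-3))*(-2/(1 + 4*√2)) = (-4 + 3)*(-2/(1 + 4*√2)) = -(-2)/(1 + 4*√2) = 2/(1 + 4*√2)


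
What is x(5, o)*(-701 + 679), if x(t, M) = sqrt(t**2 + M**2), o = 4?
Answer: -22*sqrt(41) ≈ -140.87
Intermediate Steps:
x(t, M) = sqrt(M**2 + t**2)
x(5, o)*(-701 + 679) = sqrt(4**2 + 5**2)*(-701 + 679) = sqrt(16 + 25)*(-22) = sqrt(41)*(-22) = -22*sqrt(41)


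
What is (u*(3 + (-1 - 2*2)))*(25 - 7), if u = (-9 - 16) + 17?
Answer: 288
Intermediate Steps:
u = -8 (u = -25 + 17 = -8)
(u*(3 + (-1 - 2*2)))*(25 - 7) = (-8*(3 + (-1 - 2*2)))*(25 - 7) = -8*(3 + (-1 - 4))*18 = -8*(3 - 5)*18 = -8*(-2)*18 = 16*18 = 288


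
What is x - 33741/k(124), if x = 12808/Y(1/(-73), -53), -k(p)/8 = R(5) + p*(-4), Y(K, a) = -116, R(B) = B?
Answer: -13555945/113912 ≈ -119.00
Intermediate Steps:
k(p) = -40 + 32*p (k(p) = -8*(5 + p*(-4)) = -8*(5 - 4*p) = -40 + 32*p)
x = -3202/29 (x = 12808/(-116) = 12808*(-1/116) = -3202/29 ≈ -110.41)
x - 33741/k(124) = -3202/29 - 33741/(-40 + 32*124) = -3202/29 - 33741/(-40 + 3968) = -3202/29 - 33741/3928 = -13555945/113912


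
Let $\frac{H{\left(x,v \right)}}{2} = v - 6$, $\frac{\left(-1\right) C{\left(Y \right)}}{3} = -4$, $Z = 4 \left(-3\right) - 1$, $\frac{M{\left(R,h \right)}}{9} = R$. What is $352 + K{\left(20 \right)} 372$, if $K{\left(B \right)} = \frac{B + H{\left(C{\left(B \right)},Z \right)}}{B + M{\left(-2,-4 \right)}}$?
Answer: $-2996$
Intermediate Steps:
$M{\left(R,h \right)} = 9 R$
$Z = -13$ ($Z = -12 + \left(-4 + 3\right) = -12 - 1 = -13$)
$C{\left(Y \right)} = 12$ ($C{\left(Y \right)} = \left(-3\right) \left(-4\right) = 12$)
$H{\left(x,v \right)} = -12 + 2 v$ ($H{\left(x,v \right)} = 2 \left(v - 6\right) = 2 \left(-6 + v\right) = -12 + 2 v$)
$K{\left(B \right)} = \frac{-38 + B}{-18 + B}$ ($K{\left(B \right)} = \frac{B + \left(-12 + 2 \left(-13\right)\right)}{B + 9 \left(-2\right)} = \frac{B - 38}{B - 18} = \frac{B - 38}{-18 + B} = \frac{-38 + B}{-18 + B}$)
$352 + K{\left(20 \right)} 372 = 352 + \frac{-38 + 20}{-18 + 20} \cdot 372 = 352 + \frac{1}{2} \left(-18\right) 372 = 352 - 3348 = -2996$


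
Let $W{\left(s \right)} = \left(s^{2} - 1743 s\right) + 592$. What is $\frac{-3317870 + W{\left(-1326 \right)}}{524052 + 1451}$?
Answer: $\frac{752216}{525503} \approx 1.4314$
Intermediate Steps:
$W{\left(s \right)} = 592 + s^{2} - 1743 s$
$\frac{-3317870 + W{\left(-1326 \right)}}{524052 + 1451} = \frac{-3317870 + \left(592 + \left(-1326\right)^{2} - -2311218\right)}{524052 + 1451} = \frac{-3317870 + \left(592 + 1758276 + 2311218\right)}{525503} = \left(-3317870 + 4070086\right) \frac{1}{525503} = 752216 \cdot \frac{1}{525503} = \frac{752216}{525503}$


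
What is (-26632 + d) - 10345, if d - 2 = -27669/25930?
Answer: -958789419/25930 ≈ -36976.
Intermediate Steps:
d = 24191/25930 (d = 2 - 27669/25930 = 24191/25930 ≈ 0.93293)
(-26632 + d) - 10345 = (-26632 + 24191/25930) - 10345 = -690543569/25930 - 10345 = -958789419/25930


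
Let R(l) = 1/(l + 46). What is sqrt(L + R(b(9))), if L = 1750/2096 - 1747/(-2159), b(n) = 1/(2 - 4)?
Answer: sqrt(17658124112813730)/102949756 ≈ 1.2908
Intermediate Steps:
b(n) = -1/2 (b(n) = 1/(-2) = -1/2)
L = 3719981/2262632 (L = 1750*(1/2096) - 1747*(-1/2159) = 875/1048 + 1747/2159 = 3719981/2262632 ≈ 1.6441)
R(l) = 1/(46 + l)
sqrt(L + R(b(9))) = sqrt(3719981/2262632 + 1/(46 - 1/2)) = sqrt(3719981/2262632 + 1/(91/2)) = sqrt(3719981/2262632 + 2/91) = sqrt(343043535/205899512) = sqrt(17658124112813730)/102949756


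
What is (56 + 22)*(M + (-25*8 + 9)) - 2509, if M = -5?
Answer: -17797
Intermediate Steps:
(56 + 22)*(M + (-25*8 + 9)) - 2509 = (56 + 22)*(-5 + (-25*8 + 9)) - 2509 = 78*(-5 + (-200 + 9)) - 2509 = 78*(-5 - 191) - 2509 = 78*(-196) - 2509 = -15288 - 2509 = -17797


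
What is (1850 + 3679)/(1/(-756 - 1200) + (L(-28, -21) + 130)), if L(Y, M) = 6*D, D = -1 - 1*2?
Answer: 10814724/219071 ≈ 49.366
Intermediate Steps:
D = -3 (D = -1 - 2 = -3)
L(Y, M) = -18 (L(Y, M) = 6*(-3) = -18)
(1850 + 3679)/(1/(-756 - 1200) + (L(-28, -21) + 130)) = (1850 + 3679)/(1/(-756 - 1200) + (-18 + 130)) = 5529/(1/(-1956) + 112) = 5529/(-1/1956 + 112) = 5529/(219071/1956) = 5529*(1956/219071) = 10814724/219071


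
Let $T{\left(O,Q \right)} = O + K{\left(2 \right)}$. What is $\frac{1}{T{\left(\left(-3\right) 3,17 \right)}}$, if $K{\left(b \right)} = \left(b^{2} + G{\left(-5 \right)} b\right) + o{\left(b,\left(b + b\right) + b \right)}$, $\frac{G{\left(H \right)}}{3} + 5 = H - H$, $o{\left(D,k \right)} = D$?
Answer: $- \frac{1}{33} \approx -0.030303$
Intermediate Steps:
$G{\left(H \right)} = -15$ ($G{\left(H \right)} = -15 + 3 \left(H - H\right) = -15 + 3 \cdot 0 = -15 + 0 = -15$)
$K{\left(b \right)} = b^{2} - 14 b$ ($K{\left(b \right)} = \left(b^{2} - 15 b\right) + b = b^{2} - 14 b$)
$T{\left(O,Q \right)} = -24 + O$ ($T{\left(O,Q \right)} = O + 2 \left(-14 + 2\right) = O + 2 \left(-12\right) = O - 24 = -24 + O$)
$\frac{1}{T{\left(\left(-3\right) 3,17 \right)}} = \frac{1}{-24 - 9} = \frac{1}{-33} = - \frac{1}{33}$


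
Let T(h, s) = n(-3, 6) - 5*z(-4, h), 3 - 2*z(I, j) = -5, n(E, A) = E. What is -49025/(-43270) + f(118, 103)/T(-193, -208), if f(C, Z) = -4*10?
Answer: 571675/199042 ≈ 2.8721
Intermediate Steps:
z(I, j) = 4 (z(I, j) = 3/2 - 1/2*(-5) = 3/2 + 5/2 = 4)
T(h, s) = -23 (T(h, s) = -3 - 5*4 = -3 - 20 = -23)
f(C, Z) = -40
-49025/(-43270) + f(118, 103)/T(-193, -208) = -49025/(-43270) - 40/(-23) = -49025*(-1/43270) - 40*(-1/23) = 9805/8654 + 40/23 = 571675/199042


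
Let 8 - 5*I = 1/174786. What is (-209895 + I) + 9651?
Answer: -174997840633/873930 ≈ -2.0024e+5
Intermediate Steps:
I = 1398287/873930 (I = 8/5 - ⅕/174786 = 8/5 - ⅕*1/174786 = 8/5 - 1/873930 = 1398287/873930 ≈ 1.6000)
(-209895 + I) + 9651 = (-209895 + 1398287/873930) + 9651 = -183432139063/873930 + 9651 = -174997840633/873930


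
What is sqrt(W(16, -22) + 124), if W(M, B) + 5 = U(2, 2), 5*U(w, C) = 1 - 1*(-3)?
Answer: sqrt(2995)/5 ≈ 10.945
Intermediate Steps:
U(w, C) = 4/5 (U(w, C) = (1 - 1*(-3))/5 = (1 + 3)/5 = (1/5)*4 = 4/5)
W(M, B) = -21/5 (W(M, B) = -5 + 4/5 = -21/5)
sqrt(W(16, -22) + 124) = sqrt(-21/5 + 124) = sqrt(599/5) = sqrt(2995)/5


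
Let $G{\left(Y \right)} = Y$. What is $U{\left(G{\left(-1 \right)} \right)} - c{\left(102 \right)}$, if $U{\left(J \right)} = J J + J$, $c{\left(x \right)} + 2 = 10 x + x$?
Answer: $-1120$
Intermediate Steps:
$c{\left(x \right)} = -2 + 11 x$ ($c{\left(x \right)} = -2 + \left(10 x + x\right) = -2 + 11 x$)
$U{\left(J \right)} = J + J^{2}$ ($U{\left(J \right)} = J^{2} + J = J + J^{2}$)
$U{\left(G{\left(-1 \right)} \right)} - c{\left(102 \right)} = - (1 - 1) - \left(-2 + 11 \cdot 102\right) = \left(-1\right) 0 - \left(-2 + 1122\right) = 0 - 1120 = -1120$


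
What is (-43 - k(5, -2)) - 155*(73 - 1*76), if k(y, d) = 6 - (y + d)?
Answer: 419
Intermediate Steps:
k(y, d) = 6 - d - y (k(y, d) = 6 - (d + y) = 6 + (-d - y) = 6 - d - y)
(-43 - k(5, -2)) - 155*(73 - 1*76) = (-43 - (6 - 1*(-2) - 1*5)) - 155*(73 - 1*76) = (-43 - (6 + 2 - 5)) - 155*(73 - 76) = (-43 - 1*3) - 155*(-3) = (-43 - 3) + 465 = -46 + 465 = 419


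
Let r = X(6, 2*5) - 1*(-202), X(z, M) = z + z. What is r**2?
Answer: 45796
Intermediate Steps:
X(z, M) = 2*z
r = 214 (r = 2*6 - 1*(-202) = 12 + 202 = 214)
r**2 = 214**2 = 45796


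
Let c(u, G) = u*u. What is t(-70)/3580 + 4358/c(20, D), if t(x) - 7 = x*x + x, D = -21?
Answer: 438411/35800 ≈ 12.246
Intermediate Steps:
c(u, G) = u²
t(x) = 7 + x + x² (t(x) = 7 + (x*x + x) = 7 + (x² + x) = 7 + (x + x²) = 7 + x + x²)
t(-70)/3580 + 4358/c(20, D) = (7 - 70 + (-70)²)/3580 + 4358/(20²) = (7 - 70 + 4900)*(1/3580) + 4358/400 = 4837*(1/3580) + 4358*(1/400) = 4837/3580 + 2179/200 = 438411/35800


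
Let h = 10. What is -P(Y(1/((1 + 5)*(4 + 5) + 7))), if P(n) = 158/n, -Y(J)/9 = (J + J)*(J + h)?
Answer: 293959/5499 ≈ 53.457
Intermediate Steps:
Y(J) = -18*J*(10 + J) (Y(J) = -9*(J + J)*(J + 10) = -9*2*J*(10 + J) = -18*J*(10 + J))
-P(Y(1/((1 + 5)*(4 + 5) + 7))) = -158/((-18*(10 + 1/((1 + 5)*(4 + 5) + 7))/((1 + 5)*(4 + 5) + 7))) = -158/((-18*(10 + 1/(6*9 + 7))/(6*9 + 7))) = -158/((-18*(10 + 1/(54 + 7))/(54 + 7))) = -158/((-18*(10 + 1/61)/61)) = -158/((-18*1/61*(10 + 1/61))) = -158/((-18*1/61*611/61)) = -158/(-10998/3721) = -158*(-3721)/10998 = -1*(-293959/5499) = 293959/5499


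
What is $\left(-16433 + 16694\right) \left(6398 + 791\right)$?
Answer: $1876329$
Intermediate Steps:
$\left(-16433 + 16694\right) \left(6398 + 791\right) = 261 \cdot 7189 = 1876329$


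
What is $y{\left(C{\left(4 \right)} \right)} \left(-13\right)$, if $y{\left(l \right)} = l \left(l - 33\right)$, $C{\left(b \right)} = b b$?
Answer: $3536$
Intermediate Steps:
$C{\left(b \right)} = b^{2}$
$y{\left(l \right)} = l \left(-33 + l\right)$
$y{\left(C{\left(4 \right)} \right)} \left(-13\right) = 4^{2} \left(-33 + 4^{2}\right) \left(-13\right) = 16 \left(-33 + 16\right) \left(-13\right) = 16 \left(-17\right) \left(-13\right) = \left(-272\right) \left(-13\right) = 3536$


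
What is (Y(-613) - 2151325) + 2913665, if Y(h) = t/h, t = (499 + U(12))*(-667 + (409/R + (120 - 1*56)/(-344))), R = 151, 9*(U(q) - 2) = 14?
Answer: 27327967027936/35821881 ≈ 7.6289e+5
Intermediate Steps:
U(q) = 32/9 (U(q) = 2 + (⅑)*14 = 2 + 14/9 = 32/9)
t = -19514266396/58437 (t = (499 + 32/9)*(-667 + (409/151 + (120 - 1*56)/(-344))) = 4523*(-667 + (409*(1/151) + (120 - 56)*(-1/344)))/9 = 4523*(-667 + (409/151 + 64*(-1/344)))/9 = 4523*(-667 + (409/151 - 8/43))/9 = 4523*(-667 + 16379/6493)/9 = (4523/9)*(-4314452/6493) = -19514266396/58437 ≈ -3.3394e+5)
Y(h) = -19514266396/(58437*h)
(Y(-613) - 2151325) + 2913665 = (-19514266396/58437/(-613) - 2151325) + 2913665 = (-19514266396/58437*(-1/613) - 2151325) + 2913665 = (19514266396/35821881 - 2151325) + 2913665 = -77044993875929/35821881 + 2913665 = 27327967027936/35821881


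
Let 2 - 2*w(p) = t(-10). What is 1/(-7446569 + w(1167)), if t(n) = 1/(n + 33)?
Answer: -46/342542129 ≈ -1.3429e-7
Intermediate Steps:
t(n) = 1/(33 + n)
w(p) = 45/46 (w(p) = 1 - 1/(2*(33 - 10)) = 1 - ½/23 = 1 - ½*1/23 = 1 - 1/46 = 45/46)
1/(-7446569 + w(1167)) = 1/(-7446569 + 45/46) = 1/(-342542129/46) = -46/342542129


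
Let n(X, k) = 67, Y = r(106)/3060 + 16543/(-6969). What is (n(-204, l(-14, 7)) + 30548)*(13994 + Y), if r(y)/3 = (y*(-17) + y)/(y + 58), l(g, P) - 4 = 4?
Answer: 693560148708297/1619131 ≈ 4.2835e+8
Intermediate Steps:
l(g, P) = 8 (l(g, P) = 4 + 4 = 8)
r(y) = -48*y/(58 + y) (r(y) = 3*((y*(-17) + y)/(y + 58)) = 3*((-17*y + y)/(58 + y)) = 3*((-16*y)/(58 + y)) = 3*(-16*y/(58 + y)) = -48*y/(58 + y))
Y = -19299531/8095655 (Y = -48*106/(58 + 106)/3060 + 16543/(-6969) = -48*106/164*(1/3060) + 16543*(-1/6969) = -48*106*1/164*(1/3060) - 16543/6969 = -1272/41*1/3060 - 16543/6969 = -106/10455 - 16543/6969 = -19299531/8095655 ≈ -2.3839)
(n(-204, l(-14, 7)) + 30548)*(13994 + Y) = (67 + 30548)*(13994 - 19299531/8095655) = 30615*(113271296539/8095655) = 693560148708297/1619131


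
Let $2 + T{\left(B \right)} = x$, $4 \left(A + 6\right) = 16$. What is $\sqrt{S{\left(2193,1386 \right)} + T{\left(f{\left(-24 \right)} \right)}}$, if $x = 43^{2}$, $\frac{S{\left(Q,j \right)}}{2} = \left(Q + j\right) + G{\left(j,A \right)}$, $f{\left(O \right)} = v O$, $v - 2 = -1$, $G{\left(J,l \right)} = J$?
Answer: $\sqrt{11777} \approx 108.52$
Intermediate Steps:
$A = -2$ ($A = -6 + \frac{1}{4} \cdot 16 = -6 + 4 = -2$)
$v = 1$ ($v = 2 - 1 = 1$)
$f{\left(O \right)} = O$ ($f{\left(O \right)} = 1 O = O$)
$S{\left(Q,j \right)} = 2 Q + 4 j$ ($S{\left(Q,j \right)} = 2 \left(\left(Q + j\right) + j\right) = 2 \left(Q + 2 j\right) = 2 Q + 4 j$)
$x = 1849$
$T{\left(B \right)} = 1847$ ($T{\left(B \right)} = -2 + 1849 = 1847$)
$\sqrt{S{\left(2193,1386 \right)} + T{\left(f{\left(-24 \right)} \right)}} = \sqrt{\left(2 \cdot 2193 + 4 \cdot 1386\right) + 1847} = \sqrt{\left(4386 + 5544\right) + 1847} = \sqrt{9930 + 1847} = \sqrt{11777}$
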